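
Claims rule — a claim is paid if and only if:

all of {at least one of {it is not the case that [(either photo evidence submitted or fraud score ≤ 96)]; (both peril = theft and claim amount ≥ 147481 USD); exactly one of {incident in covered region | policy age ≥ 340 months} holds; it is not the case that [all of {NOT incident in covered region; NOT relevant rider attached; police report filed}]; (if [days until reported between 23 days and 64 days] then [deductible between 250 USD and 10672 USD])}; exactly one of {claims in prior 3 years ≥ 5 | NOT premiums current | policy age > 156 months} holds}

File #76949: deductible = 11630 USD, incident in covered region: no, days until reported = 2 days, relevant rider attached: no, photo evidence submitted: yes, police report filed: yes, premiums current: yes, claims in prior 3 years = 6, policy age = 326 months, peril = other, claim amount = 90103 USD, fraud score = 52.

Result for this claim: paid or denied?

Atomic conditions:
  photo evidence submitted: yes → true
  fraud score ≤ 96: 52 ≤ 96 is true
  peril = theft: other == theft is false
  claim amount ≥ 147481 USD: 90103 ≥ 147481 is false
  incident in covered region: no → false
  policy age ≥ 340 months: 326 ≥ 340 is false
  NOT incident in covered region: no → true
  NOT relevant rider attached: no → true
  police report filed: yes → true
  days until reported between 23 days and 64 days: 2 in [23, 64] is false
  deductible between 250 USD and 10672 USD: 11630 in [250, 10672] is false
  claims in prior 3 years ≥ 5: 6 ≥ 5 is true
  NOT premiums current: yes → false
  policy age > 156 months: 326 > 156 is true
Combine:
[1.1.1] true OR true = true
[1.1] NOT true = false
[1.2] false AND false = false
[1.3] exactly-one(false, false) = false
[1.4.1] true AND true AND true = true
[1.4] NOT true = false
[1.5] false → false (antecedent false ⇒ implication holds) = true
[1] false OR false OR false OR false OR true = true
[2] exactly-one(true, false, true) = false
[root] true AND false = false
Overall: false → denied

Denied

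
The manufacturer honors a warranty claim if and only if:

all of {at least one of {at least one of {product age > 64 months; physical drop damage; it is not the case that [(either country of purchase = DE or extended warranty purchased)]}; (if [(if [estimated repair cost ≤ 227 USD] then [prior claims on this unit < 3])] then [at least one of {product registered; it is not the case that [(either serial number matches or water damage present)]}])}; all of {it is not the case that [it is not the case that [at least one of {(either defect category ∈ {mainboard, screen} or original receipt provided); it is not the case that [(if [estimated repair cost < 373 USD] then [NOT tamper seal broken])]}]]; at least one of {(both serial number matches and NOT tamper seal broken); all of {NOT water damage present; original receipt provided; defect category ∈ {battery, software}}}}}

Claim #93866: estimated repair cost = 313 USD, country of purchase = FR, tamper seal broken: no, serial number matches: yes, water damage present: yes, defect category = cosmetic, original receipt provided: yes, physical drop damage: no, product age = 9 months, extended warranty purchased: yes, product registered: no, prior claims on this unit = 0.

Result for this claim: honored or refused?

Refused

Atomic conditions:
  product age > 64 months: 9 > 64 is false
  physical drop damage: no → false
  country of purchase = DE: FR == DE is false
  extended warranty purchased: yes → true
  estimated repair cost ≤ 227 USD: 313 ≤ 227 is false
  prior claims on this unit < 3: 0 < 3 is true
  product registered: no → false
  serial number matches: yes → true
  water damage present: yes → true
  defect category ∈ {mainboard, screen}: cosmetic is not in the set → false
  original receipt provided: yes → true
  estimated repair cost < 373 USD: 313 < 373 is true
  NOT tamper seal broken: no → true
  NOT water damage present: yes → false
  defect category ∈ {battery, software}: cosmetic is not in the set → false
Combine:
[1.1.3.1] false OR true = true
[1.1.3] NOT true = false
[1.1] false OR false OR false = false
[1.2.1] false → true (antecedent false ⇒ implication holds) = true
[1.2.2.2.1] true OR true = true
[1.2.2.2] NOT true = false
[1.2.2] false OR false = false
[1.2] true → false = false
[1] false OR false = false
[2.1.1.1.1] false OR true = true
[2.1.1.1.2.1] true → true = true
[2.1.1.1.2] NOT true = false
[2.1.1.1] true OR false = true
[2.1.1] NOT true = false
[2.1] NOT false = true
[2.2.1] true AND true = true
[2.2.2] false AND true AND false = false
[2.2] true OR false = true
[2] true AND true = true
[root] false AND true = false
Overall: false → refused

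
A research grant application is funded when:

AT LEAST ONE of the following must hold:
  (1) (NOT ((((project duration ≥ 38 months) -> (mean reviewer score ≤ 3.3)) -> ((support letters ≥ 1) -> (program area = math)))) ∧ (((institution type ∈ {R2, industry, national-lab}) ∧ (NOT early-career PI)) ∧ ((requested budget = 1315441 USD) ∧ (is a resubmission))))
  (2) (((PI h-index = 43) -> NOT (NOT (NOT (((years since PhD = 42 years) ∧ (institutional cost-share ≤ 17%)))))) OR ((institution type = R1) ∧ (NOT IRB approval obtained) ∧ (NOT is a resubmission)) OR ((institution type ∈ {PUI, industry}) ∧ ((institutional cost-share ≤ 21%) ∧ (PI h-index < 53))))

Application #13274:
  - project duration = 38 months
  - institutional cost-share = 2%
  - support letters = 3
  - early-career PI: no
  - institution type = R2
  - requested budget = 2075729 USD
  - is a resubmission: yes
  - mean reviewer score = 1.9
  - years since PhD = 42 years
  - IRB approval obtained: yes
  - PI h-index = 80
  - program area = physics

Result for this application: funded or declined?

Funded

Atomic conditions:
  project duration ≥ 38 months: 38 ≥ 38 is true
  mean reviewer score ≤ 3.3: 1.9 ≤ 3.3 is true
  support letters ≥ 1: 3 ≥ 1 is true
  program area = math: physics == math is false
  institution type ∈ {R2, industry, national-lab}: R2 is in the set → true
  NOT early-career PI: no → true
  requested budget = 1315441 USD: 2075729 == 1315441 is false
  is a resubmission: yes → true
  PI h-index = 43: 80 == 43 is false
  years since PhD = 42 years: 42 == 42 is true
  institutional cost-share ≤ 17%: 2 ≤ 17 is true
  institution type = R1: R2 == R1 is false
  NOT IRB approval obtained: yes → false
  NOT is a resubmission: yes → false
  institution type ∈ {PUI, industry}: R2 is not in the set → false
  institutional cost-share ≤ 21%: 2 ≤ 21 is true
  PI h-index < 53: 80 < 53 is false
Combine:
[1.1.1.1] true → true = true
[1.1.1.2] true → false = false
[1.1.1] true → false = false
[1.1] NOT false = true
[1.2.1] true AND true = true
[1.2.2] false AND true = false
[1.2] true AND false = false
[1] true AND false = false
[2.1.2.1.1.1] true AND true = true
[2.1.2.1.1] NOT true = false
[2.1.2.1] NOT false = true
[2.1.2] NOT true = false
[2.1] false → false (antecedent false ⇒ implication holds) = true
[2.2] false AND false AND false = false
[2.3.2] true AND false = false
[2.3] false AND false = false
[2] true OR false OR false = true
[root] false OR true = true
Overall: true → funded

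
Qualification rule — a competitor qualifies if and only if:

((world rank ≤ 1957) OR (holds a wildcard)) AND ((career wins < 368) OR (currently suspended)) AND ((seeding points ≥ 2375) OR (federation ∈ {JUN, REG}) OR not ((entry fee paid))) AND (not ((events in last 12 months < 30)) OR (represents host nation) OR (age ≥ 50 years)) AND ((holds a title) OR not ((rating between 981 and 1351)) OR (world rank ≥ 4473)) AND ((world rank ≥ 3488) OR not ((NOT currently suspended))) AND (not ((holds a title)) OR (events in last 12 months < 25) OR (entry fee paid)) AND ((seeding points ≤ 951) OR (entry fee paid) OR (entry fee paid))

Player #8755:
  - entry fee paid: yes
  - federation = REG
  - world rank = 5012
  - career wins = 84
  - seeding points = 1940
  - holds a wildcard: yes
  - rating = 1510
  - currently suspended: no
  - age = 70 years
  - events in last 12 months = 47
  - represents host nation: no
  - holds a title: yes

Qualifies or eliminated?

Atomic conditions:
  world rank ≤ 1957: 5012 ≤ 1957 is false
  holds a wildcard: yes → true
  career wins < 368: 84 < 368 is true
  currently suspended: no → false
  seeding points ≥ 2375: 1940 ≥ 2375 is false
  federation ∈ {JUN, REG}: REG is in the set → true
  entry fee paid: yes → true
  events in last 12 months < 30: 47 < 30 is false
  represents host nation: no → false
  age ≥ 50 years: 70 ≥ 50 is true
  holds a title: yes → true
  rating between 981 and 1351: 1510 in [981, 1351] is false
  world rank ≥ 4473: 5012 ≥ 4473 is true
  world rank ≥ 3488: 5012 ≥ 3488 is true
  NOT currently suspended: no → true
  events in last 12 months < 25: 47 < 25 is false
  seeding points ≤ 951: 1940 ≤ 951 is false
Combine:
[1] false OR true = true
[2] true OR false = true
[3.3] NOT true = false
[3] false OR true OR false = true
[4.1] NOT false = true
[4] true OR false OR true = true
[5.2] NOT false = true
[5] true OR true OR true = true
[6.2] NOT true = false
[6] true OR false = true
[7.1] NOT true = false
[7] false OR false OR true = true
[8] false OR true OR true = true
[root] true AND true AND true AND true AND true AND true AND true AND true = true
Overall: true → qualifies

Qualifies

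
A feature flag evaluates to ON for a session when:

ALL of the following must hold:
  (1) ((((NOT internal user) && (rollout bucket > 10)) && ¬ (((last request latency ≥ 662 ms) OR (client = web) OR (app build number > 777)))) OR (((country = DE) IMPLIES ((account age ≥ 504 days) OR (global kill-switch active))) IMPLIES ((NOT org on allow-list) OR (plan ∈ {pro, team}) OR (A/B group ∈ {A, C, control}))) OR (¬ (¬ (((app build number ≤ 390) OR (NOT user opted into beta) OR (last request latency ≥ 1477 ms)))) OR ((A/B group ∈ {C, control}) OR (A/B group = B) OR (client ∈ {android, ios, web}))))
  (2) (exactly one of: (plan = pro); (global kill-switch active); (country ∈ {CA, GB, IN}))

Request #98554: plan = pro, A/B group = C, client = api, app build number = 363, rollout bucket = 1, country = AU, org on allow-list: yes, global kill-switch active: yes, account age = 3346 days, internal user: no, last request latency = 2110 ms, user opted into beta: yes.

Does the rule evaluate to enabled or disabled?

Atomic conditions:
  NOT internal user: no → true
  rollout bucket > 10: 1 > 10 is false
  last request latency ≥ 662 ms: 2110 ≥ 662 is true
  client = web: api == web is false
  app build number > 777: 363 > 777 is false
  country = DE: AU == DE is false
  account age ≥ 504 days: 3346 ≥ 504 is true
  global kill-switch active: yes → true
  NOT org on allow-list: yes → false
  plan ∈ {pro, team}: pro is in the set → true
  A/B group ∈ {A, C, control}: C is in the set → true
  app build number ≤ 390: 363 ≤ 390 is true
  NOT user opted into beta: yes → false
  last request latency ≥ 1477 ms: 2110 ≥ 1477 is true
  A/B group ∈ {C, control}: C is in the set → true
  A/B group = B: C == B is false
  client ∈ {android, ios, web}: api is not in the set → false
  plan = pro: pro == pro is true
  country ∈ {CA, GB, IN}: AU is not in the set → false
Combine:
[1.1.1] true AND false = false
[1.1.2.1] true OR false OR false = true
[1.1.2] NOT true = false
[1.1] false AND false = false
[1.2.1.2] true OR true = true
[1.2.1] false → true (antecedent false ⇒ implication holds) = true
[1.2.2] false OR true OR true = true
[1.2] true → true = true
[1.3.1.1.1] true OR false OR true = true
[1.3.1.1] NOT true = false
[1.3.1] NOT false = true
[1.3.2] true OR false OR false = true
[1.3] true OR true = true
[1] false OR true OR true = true
[2] exactly-one(true, true, false) = false
[root] true AND false = false
Overall: false → disabled

Disabled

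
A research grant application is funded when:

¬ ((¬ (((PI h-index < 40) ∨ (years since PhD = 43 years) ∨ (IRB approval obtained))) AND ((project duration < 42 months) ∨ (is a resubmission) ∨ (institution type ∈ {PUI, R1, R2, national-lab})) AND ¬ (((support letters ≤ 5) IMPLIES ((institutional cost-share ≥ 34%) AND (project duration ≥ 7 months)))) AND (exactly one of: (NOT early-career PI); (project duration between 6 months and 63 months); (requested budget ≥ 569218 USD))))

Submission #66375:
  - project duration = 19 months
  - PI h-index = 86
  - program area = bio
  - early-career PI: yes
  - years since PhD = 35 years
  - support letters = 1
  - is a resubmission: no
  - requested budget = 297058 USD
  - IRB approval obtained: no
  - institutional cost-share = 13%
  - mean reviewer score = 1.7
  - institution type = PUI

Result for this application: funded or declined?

Declined

Atomic conditions:
  PI h-index < 40: 86 < 40 is false
  years since PhD = 43 years: 35 == 43 is false
  IRB approval obtained: no → false
  project duration < 42 months: 19 < 42 is true
  is a resubmission: no → false
  institution type ∈ {PUI, R1, R2, national-lab}: PUI is in the set → true
  support letters ≤ 5: 1 ≤ 5 is true
  institutional cost-share ≥ 34%: 13 ≥ 34 is false
  project duration ≥ 7 months: 19 ≥ 7 is true
  NOT early-career PI: yes → false
  project duration between 6 months and 63 months: 19 in [6, 63] is true
  requested budget ≥ 569218 USD: 297058 ≥ 569218 is false
Combine:
[1.1.1] false OR false OR false = false
[1.1] NOT false = true
[1.2] true OR false OR true = true
[1.3.1.2] false AND true = false
[1.3.1] true → false = false
[1.3] NOT false = true
[1.4] exactly-one(false, true, false) = true
[1] true AND true AND true AND true = true
[root] NOT true = false
Overall: false → declined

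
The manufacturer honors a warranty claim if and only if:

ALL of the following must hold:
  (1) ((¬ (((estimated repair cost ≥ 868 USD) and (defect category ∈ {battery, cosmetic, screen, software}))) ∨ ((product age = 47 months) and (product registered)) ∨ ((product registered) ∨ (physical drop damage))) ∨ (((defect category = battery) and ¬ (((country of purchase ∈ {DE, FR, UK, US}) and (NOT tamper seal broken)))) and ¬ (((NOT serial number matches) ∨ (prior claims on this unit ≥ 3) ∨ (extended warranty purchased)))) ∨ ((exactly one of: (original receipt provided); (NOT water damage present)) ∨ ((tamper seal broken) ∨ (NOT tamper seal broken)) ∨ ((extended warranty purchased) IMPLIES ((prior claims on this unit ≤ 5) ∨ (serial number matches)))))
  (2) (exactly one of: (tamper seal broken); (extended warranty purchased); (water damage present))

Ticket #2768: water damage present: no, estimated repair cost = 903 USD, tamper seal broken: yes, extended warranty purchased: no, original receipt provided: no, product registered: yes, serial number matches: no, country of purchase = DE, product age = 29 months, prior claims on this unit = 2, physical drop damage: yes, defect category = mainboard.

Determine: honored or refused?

Honored

Atomic conditions:
  estimated repair cost ≥ 868 USD: 903 ≥ 868 is true
  defect category ∈ {battery, cosmetic, screen, software}: mainboard is not in the set → false
  product age = 47 months: 29 == 47 is false
  product registered: yes → true
  physical drop damage: yes → true
  defect category = battery: mainboard == battery is false
  country of purchase ∈ {DE, FR, UK, US}: DE is in the set → true
  NOT tamper seal broken: yes → false
  NOT serial number matches: no → true
  prior claims on this unit ≥ 3: 2 ≥ 3 is false
  extended warranty purchased: no → false
  original receipt provided: no → false
  NOT water damage present: no → true
  tamper seal broken: yes → true
  prior claims on this unit ≤ 5: 2 ≤ 5 is true
  serial number matches: no → false
  water damage present: no → false
Combine:
[1.1.1.1] true AND false = false
[1.1.1] NOT false = true
[1.1.2] false AND true = false
[1.1.3] true OR true = true
[1.1] true OR false OR true = true
[1.2.1.2.1] true AND false = false
[1.2.1.2] NOT false = true
[1.2.1] false AND true = false
[1.2.2.1] true OR false OR false = true
[1.2.2] NOT true = false
[1.2] false AND false = false
[1.3.1] exactly-one(false, true) = true
[1.3.2] true OR false = true
[1.3.3.2] true OR false = true
[1.3.3] false → true (antecedent false ⇒ implication holds) = true
[1.3] true OR true OR true = true
[1] true OR false OR true = true
[2] exactly-one(true, false, false) = true
[root] true AND true = true
Overall: true → honored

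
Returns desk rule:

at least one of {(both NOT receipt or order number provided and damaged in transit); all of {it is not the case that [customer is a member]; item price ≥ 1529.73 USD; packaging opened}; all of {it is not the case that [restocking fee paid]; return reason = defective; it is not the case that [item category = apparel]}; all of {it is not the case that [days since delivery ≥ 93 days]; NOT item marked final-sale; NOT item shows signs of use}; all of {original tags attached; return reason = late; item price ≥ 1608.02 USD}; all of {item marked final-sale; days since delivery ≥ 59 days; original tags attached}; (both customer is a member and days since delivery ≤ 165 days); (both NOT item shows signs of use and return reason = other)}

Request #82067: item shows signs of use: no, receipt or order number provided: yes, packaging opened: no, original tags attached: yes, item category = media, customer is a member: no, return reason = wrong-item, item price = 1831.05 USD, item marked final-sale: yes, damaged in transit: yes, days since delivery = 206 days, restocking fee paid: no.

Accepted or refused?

Accepted

Atomic conditions:
  NOT receipt or order number provided: yes → false
  damaged in transit: yes → true
  customer is a member: no → false
  item price ≥ 1529.73 USD: 1831.05 ≥ 1529.73 is true
  packaging opened: no → false
  restocking fee paid: no → false
  return reason = defective: wrong-item == defective is false
  item category = apparel: media == apparel is false
  days since delivery ≥ 93 days: 206 ≥ 93 is true
  NOT item marked final-sale: yes → false
  NOT item shows signs of use: no → true
  original tags attached: yes → true
  return reason = late: wrong-item == late is false
  item price ≥ 1608.02 USD: 1831.05 ≥ 1608.02 is true
  item marked final-sale: yes → true
  days since delivery ≥ 59 days: 206 ≥ 59 is true
  days since delivery ≤ 165 days: 206 ≤ 165 is false
  return reason = other: wrong-item == other is false
Combine:
[1] false AND true = false
[2.1] NOT false = true
[2] true AND true AND false = false
[3.1] NOT false = true
[3.3] NOT false = true
[3] true AND false AND true = false
[4.1] NOT true = false
[4] false AND false AND true = false
[5] true AND false AND true = false
[6] true AND true AND true = true
[7] false AND false = false
[8] true AND false = false
[root] false OR false OR false OR false OR false OR true OR false OR false = true
Overall: true → accepted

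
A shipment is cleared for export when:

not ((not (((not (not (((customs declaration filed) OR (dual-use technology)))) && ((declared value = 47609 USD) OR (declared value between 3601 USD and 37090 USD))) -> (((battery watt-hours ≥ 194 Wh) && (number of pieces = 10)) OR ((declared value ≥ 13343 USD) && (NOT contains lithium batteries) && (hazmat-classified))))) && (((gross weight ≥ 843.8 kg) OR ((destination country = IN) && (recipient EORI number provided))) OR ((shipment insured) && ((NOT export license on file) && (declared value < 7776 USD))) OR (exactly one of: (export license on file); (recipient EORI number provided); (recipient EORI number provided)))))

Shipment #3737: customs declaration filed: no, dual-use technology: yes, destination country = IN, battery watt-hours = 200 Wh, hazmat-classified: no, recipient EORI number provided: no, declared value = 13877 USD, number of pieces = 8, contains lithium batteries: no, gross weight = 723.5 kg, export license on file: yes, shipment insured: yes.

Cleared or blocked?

Atomic conditions:
  customs declaration filed: no → false
  dual-use technology: yes → true
  declared value = 47609 USD: 13877 == 47609 is false
  declared value between 3601 USD and 37090 USD: 13877 in [3601, 37090] is true
  battery watt-hours ≥ 194 Wh: 200 ≥ 194 is true
  number of pieces = 10: 8 == 10 is false
  declared value ≥ 13343 USD: 13877 ≥ 13343 is true
  NOT contains lithium batteries: no → true
  hazmat-classified: no → false
  gross weight ≥ 843.8 kg: 723.5 ≥ 843.8 is false
  destination country = IN: IN == IN is true
  recipient EORI number provided: no → false
  shipment insured: yes → true
  NOT export license on file: yes → false
  declared value < 7776 USD: 13877 < 7776 is false
  export license on file: yes → true
Combine:
[1.1.1.1.1.1.1] false OR true = true
[1.1.1.1.1.1] NOT true = false
[1.1.1.1.1] NOT false = true
[1.1.1.1.2] false OR true = true
[1.1.1.1] true AND true = true
[1.1.1.2.1] true AND false = false
[1.1.1.2.2] true AND true AND false = false
[1.1.1.2] false OR false = false
[1.1.1] true → false = false
[1.1] NOT false = true
[1.2.1.2] true AND false = false
[1.2.1] false OR false = false
[1.2.2.2] false AND false = false
[1.2.2] true AND false = false
[1.2.3] exactly-one(true, false, false) = true
[1.2] false OR false OR true = true
[1] true AND true = true
[root] NOT true = false
Overall: false → blocked

Blocked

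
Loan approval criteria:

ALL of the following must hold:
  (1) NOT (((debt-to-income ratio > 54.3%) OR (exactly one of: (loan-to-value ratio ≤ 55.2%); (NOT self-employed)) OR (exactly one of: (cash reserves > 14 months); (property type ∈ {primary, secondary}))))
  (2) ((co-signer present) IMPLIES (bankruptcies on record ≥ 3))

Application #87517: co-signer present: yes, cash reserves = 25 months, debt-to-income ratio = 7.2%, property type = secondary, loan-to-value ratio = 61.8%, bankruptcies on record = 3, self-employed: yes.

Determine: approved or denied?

Atomic conditions:
  debt-to-income ratio > 54.3%: 7.2 > 54.3 is false
  loan-to-value ratio ≤ 55.2%: 61.8 ≤ 55.2 is false
  NOT self-employed: yes → false
  cash reserves > 14 months: 25 > 14 is true
  property type ∈ {primary, secondary}: secondary is in the set → true
  co-signer present: yes → true
  bankruptcies on record ≥ 3: 3 ≥ 3 is true
Combine:
[1.1.2] exactly-one(false, false) = false
[1.1.3] exactly-one(true, true) = false
[1.1] false OR false OR false = false
[1] NOT false = true
[2] true → true = true
[root] true AND true = true
Overall: true → approved

Approved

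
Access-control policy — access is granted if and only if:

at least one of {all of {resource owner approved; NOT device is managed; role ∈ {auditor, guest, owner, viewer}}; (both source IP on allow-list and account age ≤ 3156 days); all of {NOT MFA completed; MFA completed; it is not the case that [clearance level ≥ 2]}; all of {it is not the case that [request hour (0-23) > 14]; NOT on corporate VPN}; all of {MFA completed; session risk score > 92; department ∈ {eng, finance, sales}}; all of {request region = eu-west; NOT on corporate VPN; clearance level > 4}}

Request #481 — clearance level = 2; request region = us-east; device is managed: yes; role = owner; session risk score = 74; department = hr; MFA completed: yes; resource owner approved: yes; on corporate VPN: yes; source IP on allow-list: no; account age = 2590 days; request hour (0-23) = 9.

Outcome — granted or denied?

Denied

Atomic conditions:
  resource owner approved: yes → true
  NOT device is managed: yes → false
  role ∈ {auditor, guest, owner, viewer}: owner is in the set → true
  source IP on allow-list: no → false
  account age ≤ 3156 days: 2590 ≤ 3156 is true
  NOT MFA completed: yes → false
  MFA completed: yes → true
  clearance level ≥ 2: 2 ≥ 2 is true
  request hour (0-23) > 14: 9 > 14 is false
  NOT on corporate VPN: yes → false
  session risk score > 92: 74 > 92 is false
  department ∈ {eng, finance, sales}: hr is not in the set → false
  request region = eu-west: us-east == eu-west is false
  clearance level > 4: 2 > 4 is false
Combine:
[1] true AND false AND true = false
[2] false AND true = false
[3.3] NOT true = false
[3] false AND true AND false = false
[4.1] NOT false = true
[4] true AND false = false
[5] true AND false AND false = false
[6] false AND false AND false = false
[root] false OR false OR false OR false OR false OR false = false
Overall: false → denied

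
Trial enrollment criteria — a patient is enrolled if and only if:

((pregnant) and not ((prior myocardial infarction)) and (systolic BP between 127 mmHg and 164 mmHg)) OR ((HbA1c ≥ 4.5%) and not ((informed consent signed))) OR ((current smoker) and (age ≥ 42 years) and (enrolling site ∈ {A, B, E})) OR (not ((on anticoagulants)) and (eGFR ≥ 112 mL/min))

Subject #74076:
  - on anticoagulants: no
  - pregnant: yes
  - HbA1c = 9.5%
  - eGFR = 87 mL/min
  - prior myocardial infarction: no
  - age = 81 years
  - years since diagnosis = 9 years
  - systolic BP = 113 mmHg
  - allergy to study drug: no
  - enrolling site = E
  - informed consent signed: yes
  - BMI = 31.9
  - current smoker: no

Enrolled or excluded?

Excluded

Atomic conditions:
  pregnant: yes → true
  prior myocardial infarction: no → false
  systolic BP between 127 mmHg and 164 mmHg: 113 in [127, 164] is false
  HbA1c ≥ 4.5%: 9.5 ≥ 4.5 is true
  informed consent signed: yes → true
  current smoker: no → false
  age ≥ 42 years: 81 ≥ 42 is true
  enrolling site ∈ {A, B, E}: E is in the set → true
  on anticoagulants: no → false
  eGFR ≥ 112 mL/min: 87 ≥ 112 is false
Combine:
[1.2] NOT false = true
[1] true AND true AND false = false
[2.2] NOT true = false
[2] true AND false = false
[3] false AND true AND true = false
[4.1] NOT false = true
[4] true AND false = false
[root] false OR false OR false OR false = false
Overall: false → excluded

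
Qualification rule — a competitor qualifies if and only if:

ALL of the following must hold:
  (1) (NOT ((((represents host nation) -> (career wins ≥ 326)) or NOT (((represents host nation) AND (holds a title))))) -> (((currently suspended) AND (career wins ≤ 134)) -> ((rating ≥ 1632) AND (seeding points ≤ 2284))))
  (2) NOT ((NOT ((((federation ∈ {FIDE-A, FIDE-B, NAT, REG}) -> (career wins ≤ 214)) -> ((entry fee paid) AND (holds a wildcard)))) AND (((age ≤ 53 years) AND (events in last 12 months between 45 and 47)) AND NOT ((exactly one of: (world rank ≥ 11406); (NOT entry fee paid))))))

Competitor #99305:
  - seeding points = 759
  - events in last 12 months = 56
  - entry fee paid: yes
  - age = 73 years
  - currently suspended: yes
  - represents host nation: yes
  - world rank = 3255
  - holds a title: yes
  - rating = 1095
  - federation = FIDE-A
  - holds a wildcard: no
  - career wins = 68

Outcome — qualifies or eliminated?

Eliminated

Atomic conditions:
  represents host nation: yes → true
  career wins ≥ 326: 68 ≥ 326 is false
  holds a title: yes → true
  currently suspended: yes → true
  career wins ≤ 134: 68 ≤ 134 is true
  rating ≥ 1632: 1095 ≥ 1632 is false
  seeding points ≤ 2284: 759 ≤ 2284 is true
  federation ∈ {FIDE-A, FIDE-B, NAT, REG}: FIDE-A is in the set → true
  career wins ≤ 214: 68 ≤ 214 is true
  entry fee paid: yes → true
  holds a wildcard: no → false
  age ≤ 53 years: 73 ≤ 53 is false
  events in last 12 months between 45 and 47: 56 in [45, 47] is false
  world rank ≥ 11406: 3255 ≥ 11406 is false
  NOT entry fee paid: yes → false
Combine:
[1.1.1.1] true → false = false
[1.1.1.2.1] true AND true = true
[1.1.1.2] NOT true = false
[1.1.1] false OR false = false
[1.1] NOT false = true
[1.2.1] true AND true = true
[1.2.2] false AND true = false
[1.2] true → false = false
[1] true → false = false
[2.1.1.1.1] true → true = true
[2.1.1.1.2] true AND false = false
[2.1.1.1] true → false = false
[2.1.1] NOT false = true
[2.1.2.1] false AND false = false
[2.1.2.2.1] exactly-one(false, false) = false
[2.1.2.2] NOT false = true
[2.1.2] false AND true = false
[2.1] true AND false = false
[2] NOT false = true
[root] false AND true = false
Overall: false → eliminated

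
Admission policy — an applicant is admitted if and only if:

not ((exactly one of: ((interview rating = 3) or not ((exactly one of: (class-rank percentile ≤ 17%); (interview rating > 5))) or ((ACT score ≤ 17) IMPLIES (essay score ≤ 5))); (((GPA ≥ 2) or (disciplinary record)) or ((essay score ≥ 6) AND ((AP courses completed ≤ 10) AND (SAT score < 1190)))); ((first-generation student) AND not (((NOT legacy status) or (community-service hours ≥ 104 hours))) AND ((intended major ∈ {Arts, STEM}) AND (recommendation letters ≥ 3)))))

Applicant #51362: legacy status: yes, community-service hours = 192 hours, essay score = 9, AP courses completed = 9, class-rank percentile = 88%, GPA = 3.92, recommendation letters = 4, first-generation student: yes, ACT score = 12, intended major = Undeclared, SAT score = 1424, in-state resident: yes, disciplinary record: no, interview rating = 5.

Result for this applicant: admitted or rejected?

Admitted

Atomic conditions:
  interview rating = 3: 5 == 3 is false
  class-rank percentile ≤ 17%: 88 ≤ 17 is false
  interview rating > 5: 5 > 5 is false
  ACT score ≤ 17: 12 ≤ 17 is true
  essay score ≤ 5: 9 ≤ 5 is false
  GPA ≥ 2: 3.92 ≥ 2 is true
  disciplinary record: no → false
  essay score ≥ 6: 9 ≥ 6 is true
  AP courses completed ≤ 10: 9 ≤ 10 is true
  SAT score < 1190: 1424 < 1190 is false
  first-generation student: yes → true
  NOT legacy status: yes → false
  community-service hours ≥ 104 hours: 192 ≥ 104 is true
  intended major ∈ {Arts, STEM}: Undeclared is not in the set → false
  recommendation letters ≥ 3: 4 ≥ 3 is true
Combine:
[1.1.2.1] exactly-one(false, false) = false
[1.1.2] NOT false = true
[1.1.3] true → false = false
[1.1] false OR true OR false = true
[1.2.1] true OR false = true
[1.2.2.2] true AND false = false
[1.2.2] true AND false = false
[1.2] true OR false = true
[1.3.2.1] false OR true = true
[1.3.2] NOT true = false
[1.3.3] false AND true = false
[1.3] true AND false AND false = false
[1] exactly-one(true, true, false) = false
[root] NOT false = true
Overall: true → admitted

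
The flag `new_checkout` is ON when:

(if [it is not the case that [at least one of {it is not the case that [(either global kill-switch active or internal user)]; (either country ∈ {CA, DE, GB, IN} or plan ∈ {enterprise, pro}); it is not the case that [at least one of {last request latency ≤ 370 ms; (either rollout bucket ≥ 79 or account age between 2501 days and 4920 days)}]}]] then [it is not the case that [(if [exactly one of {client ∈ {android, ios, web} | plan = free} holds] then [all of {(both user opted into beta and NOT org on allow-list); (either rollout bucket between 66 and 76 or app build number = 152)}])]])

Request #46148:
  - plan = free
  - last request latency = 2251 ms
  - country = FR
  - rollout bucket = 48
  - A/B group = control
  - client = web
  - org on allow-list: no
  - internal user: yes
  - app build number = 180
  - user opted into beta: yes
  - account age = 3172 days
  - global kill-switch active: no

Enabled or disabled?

Disabled

Atomic conditions:
  global kill-switch active: no → false
  internal user: yes → true
  country ∈ {CA, DE, GB, IN}: FR is not in the set → false
  plan ∈ {enterprise, pro}: free is not in the set → false
  last request latency ≤ 370 ms: 2251 ≤ 370 is false
  rollout bucket ≥ 79: 48 ≥ 79 is false
  account age between 2501 days and 4920 days: 3172 in [2501, 4920] is true
  client ∈ {android, ios, web}: web is in the set → true
  plan = free: free == free is true
  user opted into beta: yes → true
  NOT org on allow-list: no → true
  rollout bucket between 66 and 76: 48 in [66, 76] is false
  app build number = 152: 180 == 152 is false
Combine:
[1.1.1.1] false OR true = true
[1.1.1] NOT true = false
[1.1.2] false OR false = false
[1.1.3.1.2] false OR true = true
[1.1.3.1] false OR true = true
[1.1.3] NOT true = false
[1.1] false OR false OR false = false
[1] NOT false = true
[2.1.1] exactly-one(true, true) = false
[2.1.2.1] true AND true = true
[2.1.2.2] false OR false = false
[2.1.2] true AND false = false
[2.1] false → false (antecedent false ⇒ implication holds) = true
[2] NOT true = false
[root] true → false = false
Overall: false → disabled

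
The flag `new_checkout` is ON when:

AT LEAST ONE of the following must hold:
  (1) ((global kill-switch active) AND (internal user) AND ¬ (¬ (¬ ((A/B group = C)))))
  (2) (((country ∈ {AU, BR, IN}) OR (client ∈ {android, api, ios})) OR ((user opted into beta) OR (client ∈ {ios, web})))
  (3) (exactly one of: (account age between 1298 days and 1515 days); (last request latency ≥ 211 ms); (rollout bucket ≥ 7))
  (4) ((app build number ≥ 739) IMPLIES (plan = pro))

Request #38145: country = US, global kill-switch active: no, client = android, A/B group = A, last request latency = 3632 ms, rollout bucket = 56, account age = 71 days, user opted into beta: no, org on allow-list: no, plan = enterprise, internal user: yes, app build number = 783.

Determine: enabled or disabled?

Atomic conditions:
  global kill-switch active: no → false
  internal user: yes → true
  A/B group = C: A == C is false
  country ∈ {AU, BR, IN}: US is not in the set → false
  client ∈ {android, api, ios}: android is in the set → true
  user opted into beta: no → false
  client ∈ {ios, web}: android is not in the set → false
  account age between 1298 days and 1515 days: 71 in [1298, 1515] is false
  last request latency ≥ 211 ms: 3632 ≥ 211 is true
  rollout bucket ≥ 7: 56 ≥ 7 is true
  app build number ≥ 739: 783 ≥ 739 is true
  plan = pro: enterprise == pro is false
Combine:
[1.3.1.1] NOT false = true
[1.3.1] NOT true = false
[1.3] NOT false = true
[1] false AND true AND true = false
[2.1] false OR true = true
[2.2] false OR false = false
[2] true OR false = true
[3] exactly-one(false, true, true) = false
[4] true → false = false
[root] false OR true OR false OR false = true
Overall: true → enabled

Enabled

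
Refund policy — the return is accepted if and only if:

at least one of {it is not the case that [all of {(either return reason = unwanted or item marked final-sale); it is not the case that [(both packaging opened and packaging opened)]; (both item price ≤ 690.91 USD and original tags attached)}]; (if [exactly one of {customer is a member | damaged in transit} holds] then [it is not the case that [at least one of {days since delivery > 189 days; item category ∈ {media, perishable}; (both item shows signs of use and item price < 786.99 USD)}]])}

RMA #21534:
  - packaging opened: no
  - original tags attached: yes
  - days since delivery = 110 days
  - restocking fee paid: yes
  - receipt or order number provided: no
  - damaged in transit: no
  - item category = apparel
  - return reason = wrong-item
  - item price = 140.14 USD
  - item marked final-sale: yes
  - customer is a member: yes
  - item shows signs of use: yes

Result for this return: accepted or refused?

Refused

Atomic conditions:
  return reason = unwanted: wrong-item == unwanted is false
  item marked final-sale: yes → true
  packaging opened: no → false
  item price ≤ 690.91 USD: 140.14 ≤ 690.91 is true
  original tags attached: yes → true
  customer is a member: yes → true
  damaged in transit: no → false
  days since delivery > 189 days: 110 > 189 is false
  item category ∈ {media, perishable}: apparel is not in the set → false
  item shows signs of use: yes → true
  item price < 786.99 USD: 140.14 < 786.99 is true
Combine:
[1.1.1] false OR true = true
[1.1.2.1] false AND false = false
[1.1.2] NOT false = true
[1.1.3] true AND true = true
[1.1] true AND true AND true = true
[1] NOT true = false
[2.1] exactly-one(true, false) = true
[2.2.1.3] true AND true = true
[2.2.1] false OR false OR true = true
[2.2] NOT true = false
[2] true → false = false
[root] false OR false = false
Overall: false → refused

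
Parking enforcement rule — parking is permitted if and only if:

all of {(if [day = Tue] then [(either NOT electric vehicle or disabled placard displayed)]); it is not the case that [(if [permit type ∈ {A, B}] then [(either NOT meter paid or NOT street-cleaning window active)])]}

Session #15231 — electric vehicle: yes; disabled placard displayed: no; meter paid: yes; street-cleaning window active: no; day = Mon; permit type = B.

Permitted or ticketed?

Ticketed

Atomic conditions:
  day = Tue: Mon == Tue is false
  NOT electric vehicle: yes → false
  disabled placard displayed: no → false
  permit type ∈ {A, B}: B is in the set → true
  NOT meter paid: yes → false
  NOT street-cleaning window active: no → true
Combine:
[1.2] false OR false = false
[1] false → false (antecedent false ⇒ implication holds) = true
[2.1.2] false OR true = true
[2.1] true → true = true
[2] NOT true = false
[root] true AND false = false
Overall: false → ticketed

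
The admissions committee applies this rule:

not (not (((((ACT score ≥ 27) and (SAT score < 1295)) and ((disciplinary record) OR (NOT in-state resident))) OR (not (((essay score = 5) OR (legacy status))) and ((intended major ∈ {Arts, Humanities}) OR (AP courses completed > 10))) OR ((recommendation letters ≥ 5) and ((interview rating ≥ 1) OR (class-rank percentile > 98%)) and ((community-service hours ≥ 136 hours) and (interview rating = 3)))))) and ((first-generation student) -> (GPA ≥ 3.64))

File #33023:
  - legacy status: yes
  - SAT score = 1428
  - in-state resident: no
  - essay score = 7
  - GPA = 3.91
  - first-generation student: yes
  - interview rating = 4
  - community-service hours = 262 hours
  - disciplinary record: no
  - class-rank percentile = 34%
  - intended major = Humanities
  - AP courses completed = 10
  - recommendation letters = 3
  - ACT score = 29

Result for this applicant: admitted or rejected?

Rejected

Atomic conditions:
  ACT score ≥ 27: 29 ≥ 27 is true
  SAT score < 1295: 1428 < 1295 is false
  disciplinary record: no → false
  NOT in-state resident: no → true
  essay score = 5: 7 == 5 is false
  legacy status: yes → true
  intended major ∈ {Arts, Humanities}: Humanities is in the set → true
  AP courses completed > 10: 10 > 10 is false
  recommendation letters ≥ 5: 3 ≥ 5 is false
  interview rating ≥ 1: 4 ≥ 1 is true
  class-rank percentile > 98%: 34 > 98 is false
  community-service hours ≥ 136 hours: 262 ≥ 136 is true
  interview rating = 3: 4 == 3 is false
  first-generation student: yes → true
  GPA ≥ 3.64: 3.91 ≥ 3.64 is true
Combine:
[1.1.1.1.1] true AND false = false
[1.1.1.1.2] false OR true = true
[1.1.1.1] false AND true = false
[1.1.1.2.1.1] false OR true = true
[1.1.1.2.1] NOT true = false
[1.1.1.2.2] true OR false = true
[1.1.1.2] false AND true = false
[1.1.1.3.2] true OR false = true
[1.1.1.3.3] true AND false = false
[1.1.1.3] false AND true AND false = false
[1.1.1] false OR false OR false = false
[1.1] NOT false = true
[1] NOT true = false
[2] true → true = true
[root] false AND true = false
Overall: false → rejected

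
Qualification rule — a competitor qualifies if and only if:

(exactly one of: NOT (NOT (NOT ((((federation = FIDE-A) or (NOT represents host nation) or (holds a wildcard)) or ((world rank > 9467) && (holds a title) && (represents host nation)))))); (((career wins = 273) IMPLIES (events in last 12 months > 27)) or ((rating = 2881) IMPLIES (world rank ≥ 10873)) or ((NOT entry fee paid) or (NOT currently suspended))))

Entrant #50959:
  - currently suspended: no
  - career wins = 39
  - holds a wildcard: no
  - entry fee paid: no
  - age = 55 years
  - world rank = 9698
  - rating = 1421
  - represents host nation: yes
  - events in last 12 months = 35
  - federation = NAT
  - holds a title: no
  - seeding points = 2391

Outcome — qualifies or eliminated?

Atomic conditions:
  federation = FIDE-A: NAT == FIDE-A is false
  NOT represents host nation: yes → false
  holds a wildcard: no → false
  world rank > 9467: 9698 > 9467 is true
  holds a title: no → false
  represents host nation: yes → true
  career wins = 273: 39 == 273 is false
  events in last 12 months > 27: 35 > 27 is true
  rating = 2881: 1421 == 2881 is false
  world rank ≥ 10873: 9698 ≥ 10873 is false
  NOT entry fee paid: no → true
  NOT currently suspended: no → true
Combine:
[1.1.1.1.1] false OR false OR false = false
[1.1.1.1.2] true AND false AND true = false
[1.1.1.1] false OR false = false
[1.1.1] NOT false = true
[1.1] NOT true = false
[1] NOT false = true
[2.1] false → true (antecedent false ⇒ implication holds) = true
[2.2] false → false (antecedent false ⇒ implication holds) = true
[2.3] true OR true = true
[2] true OR true OR true = true
[root] exactly-one(true, true) = false
Overall: false → eliminated

Eliminated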